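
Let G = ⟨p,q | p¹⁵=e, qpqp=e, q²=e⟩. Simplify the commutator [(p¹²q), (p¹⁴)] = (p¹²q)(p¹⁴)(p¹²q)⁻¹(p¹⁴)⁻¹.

[(p¹²q), (p¹⁴)] = (p¹²q)·(p¹⁴)·(p¹²q)⁻¹·(p¹⁴)⁻¹.
  (p¹²q) · (p¹⁴) = p¹³q
  (p¹³q) · (p¹²q) = p
  p · p = p²

Answer: p²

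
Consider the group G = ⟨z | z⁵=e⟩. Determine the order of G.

G is generated by a single element, so G is cyclic. The relator gives z⁵ = e and no smaller power is forced to be e, so the 5 powers {e, z, z², z³, z⁴} are distinct. Hence |G| = 5.

Answer: 5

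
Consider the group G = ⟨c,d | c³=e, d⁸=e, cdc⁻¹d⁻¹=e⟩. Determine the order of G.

Enumerate words in the generators, reducing via the relations: the distinct elements are
  {c, d, e, cd, c², d², d³, d⁴, d⁵, d⁶, d⁷, cd², cd³, cd⁴, cd⁵, cd⁶, cd⁷, c²d, c²d², c²d³, c²d⁴, c²d⁵, c²d⁶, c²d⁷}.
No further products give new elements, so |G| = 24.

Answer: 24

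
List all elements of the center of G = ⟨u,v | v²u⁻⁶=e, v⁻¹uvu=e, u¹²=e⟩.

An element z ∈ Z(G) iff z commutes with every generator.
For example u⁶ is central: (u⁶)·u = u⁷ = u·(u⁶); (u⁶)·v = v⁻¹ = v·(u⁶).
Whereas u ∉ Z(G) since u·v = uv ≠ u⁵v⁻¹ = v·u.
Checking each of the 24 elements this way gives Z(G) = {e, u⁶}, of order 2.

Answer: {e, u⁶}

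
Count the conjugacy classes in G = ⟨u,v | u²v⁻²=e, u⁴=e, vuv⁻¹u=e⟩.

The conjugacy classes (representative and size) are:
  [e] (size 1), [u³] (size 2), [u²] (size 1), [v⁻¹] (size 2), [uv] (size 2).
Class equation: 1 + 2 + 1 + 2 + 2 = 8 = |G|. So G has 5 conjugacy classes.

Answer: 5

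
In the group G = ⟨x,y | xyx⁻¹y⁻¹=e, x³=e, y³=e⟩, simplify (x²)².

Compute successive powers of (x²), reducing at each step:
  (x²)²: (x²) · x² = x

Answer: x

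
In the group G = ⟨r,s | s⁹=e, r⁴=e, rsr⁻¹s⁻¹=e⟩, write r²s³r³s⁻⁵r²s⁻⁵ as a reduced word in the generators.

Multiply left to right, reducing at each step:
  (r²) · s³ = r²s³
  (r²s³) · r³ = rs³
  (rs³) · s⁻⁵ = rs⁷
  (rs⁷) · r² = r³s⁷
  (r³s⁷) · s⁻⁵ = r³s²

Answer: r³s²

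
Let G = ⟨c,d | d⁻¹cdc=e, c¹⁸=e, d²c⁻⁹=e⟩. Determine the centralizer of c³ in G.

⟨c³⟩ ⊆ C_G(c³) since powers of c³ commute with c³; so |C_G(c³)| ≥ |⟨c³⟩| = 6.
By orbit–stabilizer, |C_G(c³)| = |G| / |conj. class of c³| = 36 / 2 = 18.
The 18 elements commuting with c³ are {e, c, c², c³, c⁴, c⁵, c⁶, c⁷, c⁸, c⁹, c¹⁰, c¹¹, c¹², c¹³, c¹⁴, c¹⁵, c¹⁶, c¹⁷}.

Answer: {e, c, c², c³, c⁴, c⁵, c⁶, c⁷, c⁸, c⁹, c¹⁰, c¹¹, c¹², c¹³, c¹⁴, c¹⁵, c¹⁶, c¹⁷}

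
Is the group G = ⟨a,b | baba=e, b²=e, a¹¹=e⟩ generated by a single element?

Every cyclic group is abelian. But a·b = ab while b·a = a¹⁰b, so a·b ≠ b·a and G is not abelian. Hence G is not cyclic.

Answer: No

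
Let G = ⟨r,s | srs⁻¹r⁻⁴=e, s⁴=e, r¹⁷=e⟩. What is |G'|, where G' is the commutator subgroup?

G' = [G, G] is generated by all commutators. The generator-pair commutators are: [r, s] = r¹⁴.
The subgroup they normally generate is {e, r, r², r³, r⁴, r⁵, r⁶, r⁷, r⁸, r⁹, r¹⁰, r¹¹, r¹², r¹³, r¹⁴, r¹⁵, r¹⁶}, of order 17.
Check: |G/G'| = 68/17 = 4 is the order of the abelianisation.

Answer: 17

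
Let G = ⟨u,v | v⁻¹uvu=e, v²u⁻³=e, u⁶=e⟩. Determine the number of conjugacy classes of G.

The conjugacy classes (representative and size) are:
  [e] (size 1), [u] (size 2), [u²] (size 2), [u³] (size 1), [uv⁻¹] (size 3), [u²v⁻¹] (size 3).
Class equation: 1 + 2 + 2 + 1 + 3 + 3 = 12 = |G|. So G has 6 conjugacy classes.

Answer: 6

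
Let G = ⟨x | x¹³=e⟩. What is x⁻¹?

The order of x is 13 (smallest k with xᵏ = e), so x⁻¹ = x¹² = x¹².
Check: x · (x¹²) → x · x¹² = e, giving e as required.

Answer: x¹²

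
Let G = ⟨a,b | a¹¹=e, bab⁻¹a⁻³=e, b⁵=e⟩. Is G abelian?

a·b = ab but b·a = a³b, so a·b ≠ b·a and G is not abelian.

Answer: No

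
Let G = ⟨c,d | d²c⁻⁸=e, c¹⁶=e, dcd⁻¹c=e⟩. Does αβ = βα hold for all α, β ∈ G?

c·d = cd but d·c = c⁷d⁻¹, so c·d ≠ d·c and G is not abelian.

Answer: No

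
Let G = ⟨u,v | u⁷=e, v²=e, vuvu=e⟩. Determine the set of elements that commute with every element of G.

An element z ∈ Z(G) iff z commutes with every generator.
For example e is central: e·u = u = u·e; e·v = v = v·e.
Whereas u ∉ Z(G) since u·v = uv ≠ u⁶v = v·u.
Checking each of the 14 elements this way gives Z(G) = {e}, of order 1.

Answer: {e}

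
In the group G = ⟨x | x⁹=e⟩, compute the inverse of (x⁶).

The order of (x⁶) is 3 (smallest k with (x⁶)ᵏ = e), so (x⁶)⁻¹ = (x⁶)² = x³.
Check: (x⁶) · (x³) → (x⁶) · x³ = e, giving e as required.

Answer: x³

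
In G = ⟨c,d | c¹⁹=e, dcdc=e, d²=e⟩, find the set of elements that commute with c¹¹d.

⟨c¹¹d⟩ ⊆ C_G(c¹¹d) since powers of c¹¹d commute with c¹¹d; so |C_G(c¹¹d)| ≥ |⟨c¹¹d⟩| = 2.
By orbit–stabilizer, |C_G(c¹¹d)| = |G| / |conj. class of c¹¹d| = 38 / 19 = 2.
The 2 elements commuting with c¹¹d are {e, c¹¹d}.

Answer: {e, c¹¹d}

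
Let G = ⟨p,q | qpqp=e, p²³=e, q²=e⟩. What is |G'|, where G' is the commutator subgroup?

G' = [G, G] is generated by all commutators. The generator-pair commutators are: [p, q] = p².
The subgroup they normally generate is {e, p, p², p³, p⁴, p⁵, p⁶, p⁷, p⁸, p⁹, p¹⁰, p¹¹, p¹², p¹³, p¹⁴, p¹⁵, p¹⁶, p¹⁷, p¹⁸, p¹⁹, p²⁰, p²¹, p²²}, of order 23.
Check: |G/G'| = 46/23 = 2 is the order of the abelianisation.

Answer: 23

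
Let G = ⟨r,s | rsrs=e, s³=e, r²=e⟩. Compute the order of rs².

Compute successive powers until reaching e:
  (rs²)¹ = rs², (rs²)² = e.
The smallest positive k with (rs²)ᵏ = e is 2.

Answer: 2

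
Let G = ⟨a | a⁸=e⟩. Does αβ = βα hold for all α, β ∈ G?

G has a single generator, so G is cyclic and hence abelian.

Answer: Yes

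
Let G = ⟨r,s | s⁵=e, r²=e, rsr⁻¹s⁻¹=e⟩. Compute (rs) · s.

Compute (rs) · s by multiplying left to right and reducing via the relations at each step:
  (rs) · s = rs²

Answer: rs²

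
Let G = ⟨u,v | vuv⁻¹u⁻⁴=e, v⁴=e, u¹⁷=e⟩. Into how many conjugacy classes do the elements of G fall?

The conjugacy classes (representative and size) are:
  [e] (size 1), [u⁴] (size 4), [u²] (size 4), [u⁵] (size 4), [u¹¹] (size 4), [u⁷v] (size 17), [u³v²] (size 17), [u⁹v³] (size 17).
Class equation: 1 + 4 + 4 + 4 + 4 + 17 + 17 + 17 = 68 = |G|. So G has 8 conjugacy classes.

Answer: 8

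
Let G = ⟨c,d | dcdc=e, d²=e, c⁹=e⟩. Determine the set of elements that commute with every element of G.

An element z ∈ Z(G) iff z commutes with every generator.
For example e is central: e·c = c = c·e; e·d = d = d·e.
Whereas c ∉ Z(G) since c·d = cd ≠ c⁸d = d·c.
Checking each of the 18 elements this way gives Z(G) = {e}, of order 1.

Answer: {e}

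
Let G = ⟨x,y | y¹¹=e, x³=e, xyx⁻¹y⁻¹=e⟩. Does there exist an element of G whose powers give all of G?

|G| = 33. The element xy has order 33 (its powers give 33 distinct elements), so ⟨xy⟩ = G and G is cyclic.

Answer: Yes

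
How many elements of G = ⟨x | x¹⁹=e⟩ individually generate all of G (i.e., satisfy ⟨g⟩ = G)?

G is cyclic of order 19. An element generates G iff its order is 19, and a cyclic group of order 19 has exactly φ(19) = 18 such elements.

Answer: 18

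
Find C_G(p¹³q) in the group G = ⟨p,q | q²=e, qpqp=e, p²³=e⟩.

⟨p¹³q⟩ ⊆ C_G(p¹³q) since powers of p¹³q commute with p¹³q; so |C_G(p¹³q)| ≥ |⟨p¹³q⟩| = 2.
By orbit–stabilizer, |C_G(p¹³q)| = |G| / |conj. class of p¹³q| = 46 / 23 = 2.
The 2 elements commuting with p¹³q are {e, p¹³q}.

Answer: {e, p¹³q}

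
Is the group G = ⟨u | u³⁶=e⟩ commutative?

G has a single generator, so G is cyclic and hence abelian.

Answer: Yes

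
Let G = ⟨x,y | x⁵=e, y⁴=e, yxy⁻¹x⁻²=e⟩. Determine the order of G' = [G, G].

G' = [G, G] is generated by all commutators. The generator-pair commutators are: [x, y] = x⁴.
The subgroup they normally generate is {e, x, x², x³, x⁴}, of order 5.
Check: |G/G'| = 20/5 = 4 is the order of the abelianisation.

Answer: 5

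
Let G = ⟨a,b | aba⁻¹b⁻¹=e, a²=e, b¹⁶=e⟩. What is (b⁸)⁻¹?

The order of (b⁸) is 2 (smallest k with (b⁸)ᵏ = e), so (b⁸)⁻¹ = (b⁸)¹ = b⁸.
Check: (b⁸) · (b⁸) → (b⁸) · b⁸ = e, giving e as required.

Answer: b⁸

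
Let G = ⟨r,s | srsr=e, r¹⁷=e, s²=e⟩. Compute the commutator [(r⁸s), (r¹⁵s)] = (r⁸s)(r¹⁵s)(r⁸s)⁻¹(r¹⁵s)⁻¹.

[(r⁸s), (r¹⁵s)] = (r⁸s)·(r¹⁵s)·(r⁸s)⁻¹·(r¹⁵s)⁻¹.
  (r⁸s) · (r¹⁵s) = r¹⁰
  (r¹⁰) · (r⁸s) = rs
  (rs) · (r¹⁵s) = r³

Answer: r³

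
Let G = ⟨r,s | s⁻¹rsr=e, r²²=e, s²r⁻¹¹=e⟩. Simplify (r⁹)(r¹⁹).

Compute (r⁹) · (r¹⁹) by multiplying left to right and reducing via the relations at each step:
  (r⁹) · r¹⁹ = r⁶

Answer: r⁶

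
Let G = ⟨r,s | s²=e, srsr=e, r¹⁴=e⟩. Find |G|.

Enumerate words in the generators, reducing via the relations: the distinct elements are
  {e, r, s, rs, r², r³, r⁴, r⁵, r⁶, r⁷, r⁸, r⁹, r²s, r³s, r¹², r¹³, r¹¹, r¹⁰, r⁴s, r⁵s, r⁶s, r⁷s, r⁸s, r⁹s, r¹²s, r¹³s, r¹¹s, r¹⁰s}.
No further products give new elements, so |G| = 28.

Answer: 28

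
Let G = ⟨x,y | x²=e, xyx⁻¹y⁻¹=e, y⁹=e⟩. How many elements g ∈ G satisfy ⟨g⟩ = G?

G is cyclic of order 18. An element generates G iff its order is 18, and a cyclic group of order 18 has exactly φ(18) = 6 such elements.

Answer: 6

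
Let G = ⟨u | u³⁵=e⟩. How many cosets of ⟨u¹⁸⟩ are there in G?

First find ord(u¹⁸) by computing successive powers:
  (u¹⁸)¹ = u¹⁸, (u¹⁸)² = u, (u¹⁸)³ = u¹⁹, (u¹⁸)⁴ = u², (u¹⁸)⁵ = u²⁰, (u¹⁸)⁶ = u³, (u¹⁸)⁷ = u²¹, (u¹⁸)⁸ = u⁴, (u¹⁸)⁹ = u²², (u¹⁸)¹⁰ = u⁵, (u¹⁸)¹¹ = u²³, (u¹⁸)¹² = u⁶, (u¹⁸)¹³ = u²⁴, (u¹⁸)¹⁴ = u⁷, (u¹⁸)¹⁵ = u²⁵, (u¹⁸)¹⁶ = u⁸, (u¹⁸)¹⁷ = u²⁶, (u¹⁸)¹⁸ = u⁹, (u¹⁸)¹⁹ = u²⁷, (u¹⁸)²⁰ = u¹⁰, (u¹⁸)²¹ = u²⁸, (u¹⁸)²² = u¹¹, (u¹⁸)²³ = u²⁹, (u¹⁸)²⁴ = u¹², (u¹⁸)²⁵ = u³⁰, (u¹⁸)²⁶ = u¹³, (u¹⁸)²⁷ = u³¹, (u¹⁸)²⁸ = u¹⁴, (u¹⁸)²⁹ = u³², (u¹⁸)³⁰ = u¹⁵, (u¹⁸)³¹ = u³³, (u¹⁸)³² = u¹⁶, (u¹⁸)³³ = u³⁴, (u¹⁸)³⁴ = u¹⁷, (u¹⁸)³⁵ = e.
So |⟨u¹⁸⟩| = ord(u¹⁸) = 35. With |G| = 35, by Lagrange [G : ⟨u¹⁸⟩] = 35/35 = 1.

Answer: 1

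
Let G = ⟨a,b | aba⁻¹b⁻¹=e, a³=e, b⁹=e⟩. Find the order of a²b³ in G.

Compute successive powers until reaching e:
  (a²b³)¹ = a²b³, (a²b³)² = ab⁶, (a²b³)³ = e.
The smallest positive k with (a²b³)ᵏ = e is 3.

Answer: 3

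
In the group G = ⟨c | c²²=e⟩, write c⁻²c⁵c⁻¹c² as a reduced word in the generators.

Multiply left to right, reducing at each step:
  (c²⁰) · c⁵ = c³
  (c³) · c⁻¹ = c²
  (c²) · c² = c⁴

Answer: c⁴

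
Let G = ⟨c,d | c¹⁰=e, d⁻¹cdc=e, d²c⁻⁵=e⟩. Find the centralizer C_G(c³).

⟨c³⟩ ⊆ C_G(c³) since powers of c³ commute with c³; so |C_G(c³)| ≥ |⟨c³⟩| = 10.
By orbit–stabilizer, |C_G(c³)| = |G| / |conj. class of c³| = 20 / 2 = 10.
The 10 elements commuting with c³ are {e, c, c², c³, c⁴, c⁵, c⁶, c⁷, c⁸, c⁹}.

Answer: {e, c, c², c³, c⁴, c⁵, c⁶, c⁷, c⁸, c⁹}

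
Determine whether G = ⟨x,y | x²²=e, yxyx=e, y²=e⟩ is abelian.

x·y = xy but y·x = x²¹y, so x·y ≠ y·x and G is not abelian.

Answer: No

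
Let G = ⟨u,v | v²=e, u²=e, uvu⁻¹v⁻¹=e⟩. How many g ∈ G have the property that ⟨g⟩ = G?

⟨g⟩ = G would require ord(g) = |G| = 4, but the maximum element order in G is 2 < 4. So G is not cyclic and no single element generates it: the count is 0.

Answer: 0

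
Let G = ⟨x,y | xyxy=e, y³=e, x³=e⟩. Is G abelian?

x·y = xy but y·x = x²y², so x·y ≠ y·x and G is not abelian.

Answer: No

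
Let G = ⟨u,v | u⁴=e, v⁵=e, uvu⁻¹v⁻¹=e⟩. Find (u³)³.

Compute successive powers of (u³), reducing at each step:
  (u³)²: (u³) · u³ = u²
  (u³)³: (u²) · u³ = u

Answer: u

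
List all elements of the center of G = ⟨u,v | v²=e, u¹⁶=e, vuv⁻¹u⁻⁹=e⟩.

An element z ∈ Z(G) iff z commutes with every generator.
For example u² is central: (u²)·u = u³ = u·(u²); (u²)·v = u²v = v·(u²).
Whereas u ∉ Z(G) since u·v = uv ≠ u⁹v = v·u.
Checking each of the 32 elements this way gives Z(G) = {e, u², u⁴, u⁶, u⁸, u¹⁰, u¹², u¹⁴}, of order 8.

Answer: {e, u², u⁴, u⁶, u⁸, u¹⁰, u¹², u¹⁴}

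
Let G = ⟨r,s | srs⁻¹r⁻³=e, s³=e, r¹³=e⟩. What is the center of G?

An element z ∈ Z(G) iff z commutes with every generator.
For example e is central: e·r = r = r·e; e·s = s = s·e.
Whereas r ∉ Z(G) since r·s = rs ≠ r³s = s·r.
Checking each of the 39 elements this way gives Z(G) = {e}, of order 1.

Answer: {e}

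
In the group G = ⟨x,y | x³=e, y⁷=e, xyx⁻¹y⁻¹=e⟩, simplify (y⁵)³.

Compute successive powers of (y⁵), reducing at each step:
  (y⁵)²: (y⁵) · y⁵ = y³
  (y⁵)³: (y³) · y⁵ = y

Answer: y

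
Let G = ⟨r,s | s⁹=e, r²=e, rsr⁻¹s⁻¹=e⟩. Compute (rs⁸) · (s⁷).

Compute (rs⁸) · (s⁷) by multiplying left to right and reducing via the relations at each step:
  (rs⁸) · s⁷ = rs⁶

Answer: rs⁶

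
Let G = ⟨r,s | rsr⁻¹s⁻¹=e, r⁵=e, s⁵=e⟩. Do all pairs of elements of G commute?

Each pair of generators commutes: r·s = rs = s·r. Since the generators pairwise commute, every element of G commutes with every other, so G is abelian.

Answer: Yes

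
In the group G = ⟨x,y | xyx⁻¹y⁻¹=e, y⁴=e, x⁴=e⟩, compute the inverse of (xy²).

The order of (xy²) is 4 (smallest k with (xy²)ᵏ = e), so (xy²)⁻¹ = (xy²)³ = x³y².
Check: (xy²) · (x³y²) → (xy²) · x³ = y²;   (y²) · y² = e, giving e as required.

Answer: x³y²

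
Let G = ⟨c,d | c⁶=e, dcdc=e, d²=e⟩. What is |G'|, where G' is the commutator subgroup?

G' = [G, G] is generated by all commutators. The generator-pair commutators are: [c, d] = c².
The subgroup they normally generate is {e, c², c⁴}, of order 3.
Check: |G/G'| = 12/3 = 4 is the order of the abelianisation.

Answer: 3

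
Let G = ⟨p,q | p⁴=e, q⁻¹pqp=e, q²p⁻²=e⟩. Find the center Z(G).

An element z ∈ Z(G) iff z commutes with every generator.
For example p² is central: (p²)·p = p³ = p·(p²); (p²)·q = q⁻¹ = q·(p²).
Whereas p ∉ Z(G) since p·q = pq ≠ pq⁻¹ = q·p.
Checking each of the 8 elements this way gives Z(G) = {e, p²}, of order 2.

Answer: {e, p²}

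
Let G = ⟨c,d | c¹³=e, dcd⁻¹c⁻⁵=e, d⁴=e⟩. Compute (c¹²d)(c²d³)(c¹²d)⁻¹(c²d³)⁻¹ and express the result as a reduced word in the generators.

[(c¹²d), (c²d³)] = (c¹²d)·(c²d³)·(c¹²d)⁻¹·(c²d³)⁻¹.
  (c¹²d) · (c²d³) = c⁹
  (c⁹) · (c⁸d³) = c⁴d³
  (c⁴d³) · (c³d) = c²

Answer: c²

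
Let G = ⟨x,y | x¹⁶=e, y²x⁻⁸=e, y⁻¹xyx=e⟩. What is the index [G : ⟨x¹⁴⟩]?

First find ord(x¹⁴) by computing successive powers:
  (x¹⁴)¹ = x¹⁴, (x¹⁴)² = x¹², (x¹⁴)³ = x¹⁰, (x¹⁴)⁴ = x⁸, (x¹⁴)⁵ = x⁶, (x¹⁴)⁶ = x⁴, (x¹⁴)⁷ = x², (x¹⁴)⁸ = e.
So |⟨x¹⁴⟩| = ord(x¹⁴) = 8. With |G| = 32, by Lagrange [G : ⟨x¹⁴⟩] = 32/8 = 4.

Answer: 4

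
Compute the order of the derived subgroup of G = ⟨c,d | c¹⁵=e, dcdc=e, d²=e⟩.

G' = [G, G] is generated by all commutators. The generator-pair commutators are: [c, d] = c².
The subgroup they normally generate is {e, c, c², c³, c⁴, c⁵, c⁶, c⁷, c⁸, c⁹, c¹⁰, c¹¹, c¹², c¹³, c¹⁴}, of order 15.
Check: |G/G'| = 30/15 = 2 is the order of the abelianisation.

Answer: 15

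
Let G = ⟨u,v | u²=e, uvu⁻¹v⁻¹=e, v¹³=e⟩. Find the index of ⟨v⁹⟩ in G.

First find ord(v⁹) by computing successive powers:
  (v⁹)¹ = v⁹, (v⁹)² = v⁵, (v⁹)³ = v, (v⁹)⁴ = v¹⁰, (v⁹)⁵ = v⁶, (v⁹)⁶ = v², (v⁹)⁷ = v¹¹, (v⁹)⁸ = v⁷, (v⁹)⁹ = v³, (v⁹)¹⁰ = v¹², (v⁹)¹¹ = v⁸, (v⁹)¹² = v⁴, (v⁹)¹³ = e.
So |⟨v⁹⟩| = ord(v⁹) = 13. With |G| = 26, by Lagrange [G : ⟨v⁹⟩] = 26/13 = 2.

Answer: 2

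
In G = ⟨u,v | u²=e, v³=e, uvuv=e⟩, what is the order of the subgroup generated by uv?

|⟨uv⟩| equals the order of uv. Compute successive powers until reaching e:
  (uv)¹ = uv, (uv)² = e.
The smallest positive k with (uv)ᵏ = e is 2, so |⟨uv⟩| = 2.

Answer: 2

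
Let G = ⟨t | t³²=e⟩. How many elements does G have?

G is generated by a single element, so G is cyclic. The relator gives t³² = e and no smaller power is forced to be e, so the 32 powers {e, t, t², t³, t⁴, t⁵, t⁶, t⁷, t⁸, t⁹, t²², t²³, t²¹, t²⁰, t²⁴, t²⁵, t²⁶, t²⁷, t²⁸, t²⁹, t³¹, t³⁰, t¹², t¹³, t¹¹, t¹⁰, t¹⁴, t¹⁵, t¹⁶, t¹⁷, t¹⁸, t¹⁹} are distinct. Hence |G| = 32.

Answer: 32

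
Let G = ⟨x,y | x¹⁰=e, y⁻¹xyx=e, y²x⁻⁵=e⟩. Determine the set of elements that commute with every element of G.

An element z ∈ Z(G) iff z commutes with every generator.
For example x⁵ is central: (x⁵)·x = x⁶ = x·(x⁵); (x⁵)·y = y⁻¹ = y·(x⁵).
Whereas x ∉ Z(G) since x·y = xy ≠ x⁴y⁻¹ = y·x.
Checking each of the 20 elements this way gives Z(G) = {e, x⁵}, of order 2.

Answer: {e, x⁵}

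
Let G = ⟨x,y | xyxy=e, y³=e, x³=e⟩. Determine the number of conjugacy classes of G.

The conjugacy classes (representative and size) are:
  [e] (size 1), [yx²] (size 4), [y²x] (size 4), [x²y²] (size 3).
Class equation: 1 + 4 + 4 + 3 = 12 = |G|. So G has 4 conjugacy classes.

Answer: 4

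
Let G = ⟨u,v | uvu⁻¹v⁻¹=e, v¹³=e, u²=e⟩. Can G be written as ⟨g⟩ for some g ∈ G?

|G| = 26. The element uv has order 26 (its powers give 26 distinct elements), so ⟨uv⟩ = G and G is cyclic.

Answer: Yes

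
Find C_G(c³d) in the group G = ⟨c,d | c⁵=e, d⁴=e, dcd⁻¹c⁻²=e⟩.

⟨c³d⟩ ⊆ C_G(c³d) since powers of c³d commute with c³d; so |C_G(c³d)| ≥ |⟨c³d⟩| = 4.
By orbit–stabilizer, |C_G(c³d)| = |G| / |conj. class of c³d| = 20 / 5 = 4.
The 4 elements commuting with c³d are {e, cd³, c³d, c⁴d²}.

Answer: {e, cd³, c³d, c⁴d²}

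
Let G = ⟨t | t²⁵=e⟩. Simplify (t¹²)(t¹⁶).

Compute (t¹²) · (t¹⁶) by multiplying left to right and reducing via the relations at each step:
  (t¹²) · t¹⁶ = t³

Answer: t³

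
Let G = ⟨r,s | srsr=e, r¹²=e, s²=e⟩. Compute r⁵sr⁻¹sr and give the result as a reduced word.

Multiply left to right, reducing at each step:
  (r⁵) · s = r⁵s
  (r⁵s) · r⁻¹ = r⁶s
  (r⁶s) · s = r⁶
  (r⁶) · r = r⁷

Answer: r⁷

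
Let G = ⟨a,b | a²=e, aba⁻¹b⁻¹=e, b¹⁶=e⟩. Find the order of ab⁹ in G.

Compute successive powers until reaching e:
  (ab⁹)¹ = ab⁹, (ab⁹)² = b², (ab⁹)³ = ab¹¹, (ab⁹)⁴ = b⁴, (ab⁹)⁵ = ab¹³, (ab⁹)⁶ = b⁶, (ab⁹)⁷ = ab¹⁵, (ab⁹)⁸ = b⁸, (ab⁹)⁹ = ab, (ab⁹)¹⁰ = b¹⁰, (ab⁹)¹¹ = ab³, (ab⁹)¹² = b¹², (ab⁹)¹³ = ab⁵, (ab⁹)¹⁴ = b¹⁴, (ab⁹)¹⁵ = ab⁷, (ab⁹)¹⁶ = e.
The smallest positive k with (ab⁹)ᵏ = e is 16.

Answer: 16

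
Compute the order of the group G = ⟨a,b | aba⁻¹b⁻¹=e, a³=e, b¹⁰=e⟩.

Enumerate words in the generators, reducing via the relations: the distinct elements are
  {a, b, e, ab, a², b², b³, b⁴, b⁵, b⁶, b⁷, b⁸, b⁹, ab², ab³, ab⁴, ab⁵, ab⁶, ab⁷, ab⁸, ab⁹, a²b, a²b², a²b³, a²b⁴, a²b⁵, a²b⁶, a²b⁷, a²b⁸, a²b⁹}.
No further products give new elements, so |G| = 30.

Answer: 30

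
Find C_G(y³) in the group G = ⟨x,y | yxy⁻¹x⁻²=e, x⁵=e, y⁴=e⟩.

⟨y³⟩ ⊆ C_G(y³) since powers of y³ commute with y³; so |C_G(y³)| ≥ |⟨y³⟩| = 4.
By orbit–stabilizer, |C_G(y³)| = |G| / |conj. class of y³| = 20 / 5 = 4.
The 4 elements commuting with y³ are {e, y, y², y³}.

Answer: {e, y, y², y³}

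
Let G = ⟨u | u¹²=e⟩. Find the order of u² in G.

Compute successive powers until reaching e:
  (u²)¹ = u², (u²)² = u⁴, (u²)³ = u⁶, (u²)⁴ = u⁸, (u²)⁵ = u¹⁰, (u²)⁶ = e.
The smallest positive k with (u²)ᵏ = e is 6.

Answer: 6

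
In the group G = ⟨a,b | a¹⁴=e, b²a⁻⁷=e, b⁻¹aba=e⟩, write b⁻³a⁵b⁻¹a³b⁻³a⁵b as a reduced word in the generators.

Multiply left to right, reducing at each step:
  b · a⁵ = a²b⁻¹
  (a²b⁻¹) · b⁻¹ = a⁹
  (a⁹) · a³ = a¹²
  (a¹²) · b⁻³ = a⁵b⁻¹
  (a⁵b⁻¹) · a⁵ = b⁻¹
  (b⁻¹) · b = e

Answer: e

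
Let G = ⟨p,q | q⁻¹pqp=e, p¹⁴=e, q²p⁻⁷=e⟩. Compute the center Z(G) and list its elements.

An element z ∈ Z(G) iff z commutes with every generator.
For example p⁷ is central: (p⁷)·p = p⁸ = p·(p⁷); (p⁷)·q = q⁻¹ = q·(p⁷).
Whereas p ∉ Z(G) since p·q = pq ≠ p⁶q⁻¹ = q·p.
Checking each of the 28 elements this way gives Z(G) = {e, p⁷}, of order 2.

Answer: {e, p⁷}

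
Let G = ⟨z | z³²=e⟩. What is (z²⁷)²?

Compute successive powers of (z²⁷), reducing at each step:
  (z²⁷)²: (z²⁷) · z²⁷ = z²²

Answer: z²²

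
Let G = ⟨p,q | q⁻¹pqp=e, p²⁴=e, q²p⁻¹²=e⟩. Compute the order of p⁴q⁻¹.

Compute successive powers until reaching e:
  (p⁴q⁻¹)¹ = p⁴q⁻¹, (p⁴q⁻¹)² = p¹², (p⁴q⁻¹)³ = p⁴q, (p⁴q⁻¹)⁴ = e.
The smallest positive k with (p⁴q⁻¹)ᵏ = e is 4.

Answer: 4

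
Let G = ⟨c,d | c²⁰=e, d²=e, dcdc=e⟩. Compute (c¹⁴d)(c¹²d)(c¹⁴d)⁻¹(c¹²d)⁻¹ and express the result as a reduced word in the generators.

[(c¹⁴d), (c¹²d)] = (c¹⁴d)·(c¹²d)·(c¹⁴d)⁻¹·(c¹²d)⁻¹.
  (c¹⁴d) · (c¹²d) = c²
  (c²) · (c¹⁴d) = c¹⁶d
  (c¹⁶d) · (c¹²d) = c⁴

Answer: c⁴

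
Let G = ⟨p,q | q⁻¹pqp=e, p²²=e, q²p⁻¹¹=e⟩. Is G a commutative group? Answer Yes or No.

p·q = pq but q·p = p¹⁰q⁻¹, so p·q ≠ q·p and G is not abelian.

Answer: No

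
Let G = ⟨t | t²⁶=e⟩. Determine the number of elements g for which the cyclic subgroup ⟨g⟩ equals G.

G is cyclic of order 26. An element generates G iff its order is 26, and a cyclic group of order 26 has exactly φ(26) = 12 such elements.

Answer: 12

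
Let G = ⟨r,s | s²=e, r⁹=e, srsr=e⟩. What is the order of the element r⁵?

Compute successive powers until reaching e:
  (r⁵)¹ = r⁵, (r⁵)² = r, (r⁵)³ = r⁶, (r⁵)⁴ = r², (r⁵)⁵ = r⁷, (r⁵)⁶ = r³, (r⁵)⁷ = r⁸, (r⁵)⁸ = r⁴, (r⁵)⁹ = e.
The smallest positive k with (r⁵)ᵏ = e is 9.

Answer: 9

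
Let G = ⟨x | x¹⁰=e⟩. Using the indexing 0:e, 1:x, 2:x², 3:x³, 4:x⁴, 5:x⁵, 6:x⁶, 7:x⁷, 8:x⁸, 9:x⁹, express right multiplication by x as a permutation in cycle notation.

(0 1 2 3 4 5 6 7 8 9)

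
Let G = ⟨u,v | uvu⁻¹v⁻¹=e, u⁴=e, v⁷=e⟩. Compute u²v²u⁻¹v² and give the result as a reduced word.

Multiply left to right, reducing at each step:
  (u²) · v² = u²v²
  (u²v²) · u⁻¹ = uv²
  (uv²) · v² = uv⁴

Answer: uv⁴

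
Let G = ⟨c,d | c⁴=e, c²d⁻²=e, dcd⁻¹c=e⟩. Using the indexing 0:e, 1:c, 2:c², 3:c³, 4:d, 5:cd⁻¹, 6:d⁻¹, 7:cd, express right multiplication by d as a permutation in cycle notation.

(0 4 2 6)(1 7 3 5)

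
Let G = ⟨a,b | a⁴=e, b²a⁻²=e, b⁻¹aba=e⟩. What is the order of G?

Enumerate words in the generators, reducing via the relations: the distinct elements are
  {a, b, e, ab, a², a³, b⁻¹, ab⁻¹}.
No further products give new elements, so |G| = 8.

Answer: 8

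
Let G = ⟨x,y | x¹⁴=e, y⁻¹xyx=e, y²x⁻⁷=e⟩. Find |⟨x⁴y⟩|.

|⟨x⁴y⟩| equals the order of x⁴y. Compute successive powers until reaching e:
  (x⁴y)¹ = x⁴y, (x⁴y)² = x⁷, (x⁴y)³ = x⁴y⁻¹, (x⁴y)⁴ = e.
The smallest positive k with (x⁴y)ᵏ = e is 4, so |⟨x⁴y⟩| = 4.

Answer: 4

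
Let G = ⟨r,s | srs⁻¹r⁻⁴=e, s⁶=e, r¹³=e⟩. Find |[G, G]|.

G' = [G, G] is generated by all commutators. The generator-pair commutators are: [r, s] = r¹⁰.
The subgroup they normally generate is {e, r, r², r³, r⁴, r⁵, r⁶, r⁷, r⁸, r⁹, r¹⁰, r¹¹, r¹²}, of order 13.
Check: |G/G'| = 78/13 = 6 is the order of the abelianisation.

Answer: 13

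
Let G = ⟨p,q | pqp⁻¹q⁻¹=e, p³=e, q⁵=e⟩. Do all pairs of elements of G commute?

Each pair of generators commutes: p·q = pq = q·p. Since the generators pairwise commute, every element of G commutes with every other, so G is abelian.

Answer: Yes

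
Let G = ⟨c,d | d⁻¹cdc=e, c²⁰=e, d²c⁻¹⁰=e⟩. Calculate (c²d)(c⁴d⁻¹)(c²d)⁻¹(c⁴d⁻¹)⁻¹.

[(c²d), (c⁴d⁻¹)] = (c²d)·(c⁴d⁻¹)·(c²d)⁻¹·(c⁴d⁻¹)⁻¹.
  (c²d) · (c⁴d⁻¹) = c¹⁸
  (c¹⁸) · (c²d⁻¹) = d⁻¹
  (d⁻¹) · (c⁴d) = c¹⁶

Answer: c¹⁶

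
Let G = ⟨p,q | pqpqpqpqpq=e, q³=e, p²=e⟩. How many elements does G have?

Enumerate words in the generators, reducing via the relations: the distinct elements are
  {e, p, q, pq, qp, q², pqp, pq², qpq, q²p, pqpq, pq²p, qpqp, qpq², q²pq, pqpqp, pqpq², pq²pq, qpq²p, q²pqp, q²pq², pqpq²p, pq²pqp, pq²pq², qpqpq², qpq²pq, q²pqpq, q²pq²p, pqpq²pq, pq²pqpq, pq²pq²p, qpqpq²p, qpq²pqp, qpq²pq², q²pqpq², q²pq²pq, pqpq²pqp, pqpq²pq², pq²pqpq², qpqpq²pq, qpq²pqpq, q²pqpq²p, q²pq²pqp, pqpq²pqpq, pq²pqpq²p, qpqpq²pq², qpq²pqpq², q²pqpq²pq, q²pq²pqpq, pqpq²pqpq², pq²pqpq²pq, qpq²pqpq²p, q²pqpq²pqp, q²pqpq²pq², q²pq²pqpq², pqpq²pqpq²p, pq²pqpq²pqp, pq²pqpq²pq², qpq²pqpq²pq, pqpq²pqpq²pq}.
No further products give new elements, so |G| = 60.

Answer: 60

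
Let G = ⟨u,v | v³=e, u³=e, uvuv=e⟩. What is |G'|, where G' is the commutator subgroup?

G' = [G, G] is generated by all commutators. The generator-pair commutators are: [u, v] = uv²u.
The subgroup they normally generate is {e, uv, u²v², uv²u}, of order 4.
Check: |G/G'| = 12/4 = 3 is the order of the abelianisation.

Answer: 4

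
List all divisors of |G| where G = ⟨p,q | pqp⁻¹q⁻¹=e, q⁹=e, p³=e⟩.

|G| = 27 = 3³. By Lagrange's theorem the order of any subgroup divides 27; the divisors of 27 are 1, 3, 9, 27.

Answer: 1, 3, 9, 27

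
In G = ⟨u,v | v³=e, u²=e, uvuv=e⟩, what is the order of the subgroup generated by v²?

|⟨v²⟩| equals the order of v². Compute successive powers until reaching e:
  (v²)¹ = v², (v²)² = v, (v²)³ = e.
The smallest positive k with (v²)ᵏ = e is 3, so |⟨v²⟩| = 3.

Answer: 3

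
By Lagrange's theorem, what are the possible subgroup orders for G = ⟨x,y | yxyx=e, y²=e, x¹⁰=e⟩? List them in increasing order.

|G| = 20 = 2² · 5. By Lagrange's theorem the order of any subgroup divides 20; the divisors of 20 are 1, 2, 4, 5, 10, 20.

Answer: 1, 2, 4, 5, 10, 20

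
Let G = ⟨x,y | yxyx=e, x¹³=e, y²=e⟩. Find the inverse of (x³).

The order of (x³) is 13 (smallest k with (x³)ᵏ = e), so (x³)⁻¹ = (x³)¹² = x¹⁰.
Check: (x³) · (x¹⁰) → (x³) · x¹⁰ = e, giving e as required.

Answer: x¹⁰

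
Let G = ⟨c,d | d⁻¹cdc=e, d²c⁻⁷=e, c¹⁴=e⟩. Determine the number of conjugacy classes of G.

The conjugacy classes (representative and size) are:
  [e] (size 1), [c¹³] (size 2), [c¹²] (size 2), [c¹¹] (size 2), [c⁴] (size 2), [c⁵] (size 2), [c⁸] (size 2), [c⁷] (size 1), [c⁵d⁻¹] (size 7), [c⁵d] (size 7).
Class equation: 1 + 2 + 2 + 2 + 2 + 2 + 2 + 1 + 7 + 7 = 28 = |G|. So G has 10 conjugacy classes.

Answer: 10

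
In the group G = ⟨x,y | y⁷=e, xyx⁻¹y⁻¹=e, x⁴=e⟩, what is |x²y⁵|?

Compute successive powers until reaching e:
  (x²y⁵)¹ = x²y⁵, (x²y⁵)² = y³, (x²y⁵)³ = x²y, (x²y⁵)⁴ = y⁶, (x²y⁵)⁵ = x²y⁴, (x²y⁵)⁶ = y², (x²y⁵)⁷ = x², (x²y⁵)⁸ = y⁵, (x²y⁵)⁹ = x²y³, (x²y⁵)¹⁰ = y, (x²y⁵)¹¹ = x²y⁶, (x²y⁵)¹² = y⁴, (x²y⁵)¹³ = x²y², (x²y⁵)¹⁴ = e.
The smallest positive k with (x²y⁵)ᵏ = e is 14.

Answer: 14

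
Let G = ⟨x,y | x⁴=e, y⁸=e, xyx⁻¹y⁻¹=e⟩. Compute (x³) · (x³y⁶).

Compute (x³) · (x³y⁶) by multiplying left to right and reducing via the relations at each step:
  (x³) · x³ = x²
  (x²) · y⁶ = x²y⁶

Answer: x²y⁶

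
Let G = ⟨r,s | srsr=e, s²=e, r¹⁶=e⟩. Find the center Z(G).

An element z ∈ Z(G) iff z commutes with every generator.
For example r⁸ is central: (r⁸)·r = r⁹ = r·(r⁸); (r⁸)·s = r⁸s = s·(r⁸).
Whereas r ∉ Z(G) since r·s = rs ≠ r¹⁵s = s·r.
Checking each of the 32 elements this way gives Z(G) = {e, r⁸}, of order 2.

Answer: {e, r⁸}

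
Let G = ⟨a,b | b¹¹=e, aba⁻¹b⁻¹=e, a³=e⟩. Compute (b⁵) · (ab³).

Compute (b⁵) · (ab³) by multiplying left to right and reducing via the relations at each step:
  (b⁵) · a = ab⁵
  (ab⁵) · b³ = ab⁸

Answer: ab⁸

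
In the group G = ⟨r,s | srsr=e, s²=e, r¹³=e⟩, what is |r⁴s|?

Compute successive powers until reaching e:
  (r⁴s)¹ = r⁴s, (r⁴s)² = e.
The smallest positive k with (r⁴s)ᵏ = e is 2.

Answer: 2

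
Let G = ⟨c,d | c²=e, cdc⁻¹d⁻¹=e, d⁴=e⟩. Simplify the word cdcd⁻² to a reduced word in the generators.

Multiply left to right, reducing at each step:
  c · d = cd
  (cd) · c = d
  d · d⁻² = d³

Answer: d³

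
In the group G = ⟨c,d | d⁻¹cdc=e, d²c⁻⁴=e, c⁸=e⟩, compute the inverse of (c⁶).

The order of (c⁶) is 4 (smallest k with (c⁶)ᵏ = e), so (c⁶)⁻¹ = (c⁶)³ = c².
Check: (c⁶) · (c²) → (c⁶) · c² = e, giving e as required.

Answer: c²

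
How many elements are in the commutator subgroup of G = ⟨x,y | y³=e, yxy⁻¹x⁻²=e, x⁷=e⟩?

G' = [G, G] is generated by all commutators. The generator-pair commutators are: [x, y] = x⁶.
The subgroup they normally generate is {e, x, x², x³, x⁴, x⁵, x⁶}, of order 7.
Check: |G/G'| = 21/7 = 3 is the order of the abelianisation.

Answer: 7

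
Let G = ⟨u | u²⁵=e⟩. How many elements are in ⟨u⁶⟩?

|⟨u⁶⟩| equals the order of u⁶. Compute successive powers until reaching e:
  (u⁶)¹ = u⁶, (u⁶)² = u¹², (u⁶)³ = u¹⁸, (u⁶)⁴ = u²⁴, (u⁶)⁵ = u⁵, (u⁶)⁶ = u¹¹, (u⁶)⁷ = u¹⁷, (u⁶)⁸ = u²³, (u⁶)⁹ = u⁴, (u⁶)¹⁰ = u¹⁰, (u⁶)¹¹ = u¹⁶, (u⁶)¹² = u²², (u⁶)¹³ = u³, (u⁶)¹⁴ = u⁹, (u⁶)¹⁵ = u¹⁵, (u⁶)¹⁶ = u²¹, (u⁶)¹⁷ = u², (u⁶)¹⁸ = u⁸, (u⁶)¹⁹ = u¹⁴, (u⁶)²⁰ = u²⁰, (u⁶)²¹ = u, (u⁶)²² = u⁷, (u⁶)²³ = u¹³, (u⁶)²⁴ = u¹⁹, (u⁶)²⁵ = e.
The smallest positive k with (u⁶)ᵏ = e is 25, so |⟨u⁶⟩| = 25.

Answer: 25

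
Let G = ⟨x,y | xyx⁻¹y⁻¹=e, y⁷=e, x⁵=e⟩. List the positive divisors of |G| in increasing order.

|G| = 35 = 5 · 7. By Lagrange's theorem the order of any subgroup divides 35; the divisors of 35 are 1, 5, 7, 35.

Answer: 1, 5, 7, 35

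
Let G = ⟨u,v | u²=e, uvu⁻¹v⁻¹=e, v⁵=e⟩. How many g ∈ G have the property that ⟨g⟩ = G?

G is cyclic of order 10. An element generates G iff its order is 10, and a cyclic group of order 10 has exactly φ(10) = 4 such elements.

Answer: 4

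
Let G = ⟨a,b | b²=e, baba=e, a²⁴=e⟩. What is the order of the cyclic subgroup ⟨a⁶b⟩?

|⟨a⁶b⟩| equals the order of a⁶b. Compute successive powers until reaching e:
  (a⁶b)¹ = a⁶b, (a⁶b)² = e.
The smallest positive k with (a⁶b)ᵏ = e is 2, so |⟨a⁶b⟩| = 2.

Answer: 2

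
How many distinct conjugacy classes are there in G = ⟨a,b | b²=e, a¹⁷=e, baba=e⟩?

The conjugacy classes (representative and size) are:
  [e] (size 1), [a¹⁶] (size 2), [a²] (size 2), [a³] (size 2), [a¹³] (size 2), [a¹²] (size 2), [a⁶] (size 2), [a¹⁰] (size 2), [a⁹] (size 2), [a⁷b] (size 17).
Class equation: 1 + 2 + 2 + 2 + 2 + 2 + 2 + 2 + 2 + 17 = 34 = |G|. So G has 10 conjugacy classes.

Answer: 10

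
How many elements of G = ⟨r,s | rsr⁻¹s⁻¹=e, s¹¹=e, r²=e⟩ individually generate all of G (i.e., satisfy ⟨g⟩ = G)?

G is cyclic of order 22. An element generates G iff its order is 22, and a cyclic group of order 22 has exactly φ(22) = 10 such elements.

Answer: 10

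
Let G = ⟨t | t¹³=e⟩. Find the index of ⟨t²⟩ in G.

First find ord(t²) by computing successive powers:
  (t²)¹ = t², (t²)² = t⁴, (t²)³ = t⁶, (t²)⁴ = t⁸, (t²)⁵ = t¹⁰, (t²)⁶ = t¹², (t²)⁷ = t, (t²)⁸ = t³, (t²)⁹ = t⁵, (t²)¹⁰ = t⁷, (t²)¹¹ = t⁹, (t²)¹² = t¹¹, (t²)¹³ = e.
So |⟨t²⟩| = ord(t²) = 13. With |G| = 13, by Lagrange [G : ⟨t²⟩] = 13/13 = 1.

Answer: 1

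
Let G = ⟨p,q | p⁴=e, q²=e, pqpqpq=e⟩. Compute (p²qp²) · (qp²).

Compute (p²qp²) · (qp²) by multiplying left to right and reducing via the relations at each step:
  (p²qp²) · q = p²qp²q
  (p²qp²q) · p² = qp²q

Answer: qp²q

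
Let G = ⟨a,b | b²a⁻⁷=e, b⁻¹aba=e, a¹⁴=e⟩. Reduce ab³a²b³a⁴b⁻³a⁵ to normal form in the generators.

Multiply left to right, reducing at each step:
  a · b³ = ab⁻¹
  (ab⁻¹) · a² = a⁶b
  (a⁶b) · b³ = a⁶
  (a⁶) · a⁴ = a¹⁰
  (a¹⁰) · b⁻³ = a³b⁻¹
  (a³b⁻¹) · a⁵ = a⁵b

Answer: a⁵b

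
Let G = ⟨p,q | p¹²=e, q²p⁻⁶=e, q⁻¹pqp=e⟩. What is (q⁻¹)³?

Compute successive powers of (q⁻¹), reducing at each step:
  (q⁻¹)²: (q⁻¹) · q⁻¹ = p⁶
  (q⁻¹)³: (p⁶) · q⁻¹ = q

Answer: q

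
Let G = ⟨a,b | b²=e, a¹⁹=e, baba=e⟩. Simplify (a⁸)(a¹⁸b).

Compute (a⁸) · (a¹⁸b) by multiplying left to right and reducing via the relations at each step:
  (a⁸) · a¹⁸ = a⁷
  (a⁷) · b = a⁷b

Answer: a⁷b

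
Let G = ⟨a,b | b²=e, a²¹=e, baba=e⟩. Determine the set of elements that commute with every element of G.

An element z ∈ Z(G) iff z commutes with every generator.
For example e is central: e·a = a = a·e; e·b = b = b·e.
Whereas a ∉ Z(G) since a·b = ab ≠ a²⁰b = b·a.
Checking each of the 42 elements this way gives Z(G) = {e}, of order 1.

Answer: {e}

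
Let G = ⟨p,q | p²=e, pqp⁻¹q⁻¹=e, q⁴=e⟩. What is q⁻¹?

The order of q is 4 (smallest k with qᵏ = e), so q⁻¹ = q³ = q³.
Check: q · (q³) → q · q³ = e, giving e as required.

Answer: q³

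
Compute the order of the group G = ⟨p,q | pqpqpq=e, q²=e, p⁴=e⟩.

Enumerate words in the generators, reducing via the relations: the distinct elements are
  {e, p, q, pq, p², p³, qp, pqp, p²q, p³q, qp², qp³, pqp², pqp³, p²qp, p³qp, qp²q, pqp²q, p²qp², p²qp³, p³qp², p³qp³, p²qp²q, p³qp²q}.
No further products give new elements, so |G| = 24.

Answer: 24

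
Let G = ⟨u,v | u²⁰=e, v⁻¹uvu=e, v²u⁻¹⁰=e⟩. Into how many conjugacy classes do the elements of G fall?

The conjugacy classes (representative and size) are:
  [e] (size 1), [u] (size 2), [u²] (size 2), [u³] (size 2), [u⁴] (size 2), [u⁵] (size 2), [u¹⁴] (size 2), [u⁷] (size 2), [u⁸] (size 2), [u¹¹] (size 2), [u¹⁰] (size 1), [u²v⁻¹] (size 10), [u⁹v] (size 10).
Class equation: 1 + 2 + 2 + 2 + 2 + 2 + 2 + 2 + 2 + 2 + 1 + 10 + 10 = 40 = |G|. So G has 13 conjugacy classes.

Answer: 13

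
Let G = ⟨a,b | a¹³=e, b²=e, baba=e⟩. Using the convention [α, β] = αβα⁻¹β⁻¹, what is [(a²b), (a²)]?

[(a²b), (a²)] = (a²b)·(a²)·(a²b)⁻¹·(a²)⁻¹.
  (a²b) · (a²) = b
  b · (a²b) = a¹¹
  (a¹¹) · (a¹¹) = a⁹

Answer: a⁹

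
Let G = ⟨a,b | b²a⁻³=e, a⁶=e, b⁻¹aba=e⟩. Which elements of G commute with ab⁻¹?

⟨ab⁻¹⟩ ⊆ C_G(ab⁻¹) since powers of ab⁻¹ commute with ab⁻¹; so |C_G(ab⁻¹)| ≥ |⟨ab⁻¹⟩| = 4.
By orbit–stabilizer, |C_G(ab⁻¹)| = |G| / |conj. class of ab⁻¹| = 12 / 3 = 4.
The 4 elements commuting with ab⁻¹ are {e, a³, ab, ab⁻¹}.

Answer: {e, a³, ab, ab⁻¹}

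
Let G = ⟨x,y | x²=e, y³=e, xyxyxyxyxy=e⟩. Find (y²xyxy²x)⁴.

Compute successive powers of (y²xyxy²x), reducing at each step:
  (y²xyxy²x)²: (y²xyxy²x) · y² = y²xyxy²xy²;   (y²xyxy²xy²) · x = y²xy²xyxy;   (y²xy²xyxy) · y = y²xy²xyxy²;   (y²xy²xyxy²) · x = xyxy²xyxy;   (xyxy²xyxy) · y² = xyxy²xyx;   (xyxy²xyx) · x = xyxy²xy
  (y²xyxy²x)³: (xyxy²xy) · y² = xyxy²x;   (xyxy²x) · x = xyxy²;   (xyxy²) · y = xyx;   (xyx) · x = xy;   (xy) · y² = x;   x · x = e
  (y²xyxy²x)⁴: e · y² = y²;   (y²) · x = y²x;   (y²x) · y = y²xy;   (y²xy) · x = y²xyx;   (y²xyx) · y² = y²xyxy²;   (y²xyxy²) · x = y²xyxy²x

Answer: y²xyxy²x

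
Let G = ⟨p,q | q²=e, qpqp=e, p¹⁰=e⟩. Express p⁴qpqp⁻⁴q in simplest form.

Multiply left to right, reducing at each step:
  (p⁴) · q = p⁴q
  (p⁴q) · p = p³q
  (p³q) · q = p³
  (p³) · p⁻⁴ = p⁹
  (p⁹) · q = p⁹q

Answer: p⁹q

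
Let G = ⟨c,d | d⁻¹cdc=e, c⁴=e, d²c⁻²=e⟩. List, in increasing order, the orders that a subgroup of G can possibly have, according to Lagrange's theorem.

|G| = 8 = 2³. By Lagrange's theorem the order of any subgroup divides 8; the divisors of 8 are 1, 2, 4, 8.

Answer: 1, 2, 4, 8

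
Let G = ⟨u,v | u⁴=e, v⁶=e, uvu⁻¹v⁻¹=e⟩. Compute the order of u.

Compute successive powers until reaching e:
  u¹ = u, u² = u², u³ = u³, u⁴ = e.
The smallest positive k with uᵏ = e is 4.

Answer: 4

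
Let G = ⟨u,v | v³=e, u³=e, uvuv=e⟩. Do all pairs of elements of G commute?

u·v = uv but v·u = u²v², so u·v ≠ v·u and G is not abelian.

Answer: No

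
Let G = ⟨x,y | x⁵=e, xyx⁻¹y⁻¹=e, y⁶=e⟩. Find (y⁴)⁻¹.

The order of (y⁴) is 3 (smallest k with (y⁴)ᵏ = e), so (y⁴)⁻¹ = (y⁴)² = y².
Check: (y⁴) · (y²) → (y⁴) · y² = e, giving e as required.

Answer: y²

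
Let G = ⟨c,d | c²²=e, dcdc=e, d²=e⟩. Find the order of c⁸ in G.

Compute successive powers until reaching e:
  (c⁸)¹ = c⁸, (c⁸)² = c¹⁶, (c⁸)³ = c², (c⁸)⁴ = c¹⁰, (c⁸)⁵ = c¹⁸, (c⁸)⁶ = c⁴, (c⁸)⁷ = c¹², (c⁸)⁸ = c²⁰, (c⁸)⁹ = c⁶, (c⁸)¹⁰ = c¹⁴, (c⁸)¹¹ = e.
The smallest positive k with (c⁸)ᵏ = e is 11.

Answer: 11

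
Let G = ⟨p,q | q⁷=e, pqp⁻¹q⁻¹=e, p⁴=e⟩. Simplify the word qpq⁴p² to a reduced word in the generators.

Multiply left to right, reducing at each step:
  q · p = pq
  (pq) · q⁴ = pq⁵
  (pq⁵) · p² = p³q⁵

Answer: p³q⁵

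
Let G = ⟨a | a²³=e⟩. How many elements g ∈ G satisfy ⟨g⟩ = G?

G is cyclic of order 23. An element generates G iff its order is 23, and a cyclic group of order 23 has exactly φ(23) = 22 such elements.

Answer: 22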